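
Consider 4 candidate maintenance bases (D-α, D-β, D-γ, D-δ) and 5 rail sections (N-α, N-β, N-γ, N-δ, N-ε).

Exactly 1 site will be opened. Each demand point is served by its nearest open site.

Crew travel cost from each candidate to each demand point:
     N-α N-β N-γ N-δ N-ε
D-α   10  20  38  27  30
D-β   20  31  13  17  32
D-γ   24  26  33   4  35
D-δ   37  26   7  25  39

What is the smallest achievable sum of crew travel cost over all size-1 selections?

Open {D-β}.
  N-α→D-β 20, N-β→D-β 31, N-γ→D-β 13, N-δ→D-β 17, N-ε→D-β 32  ⇒ total 113.
Compare {D-γ}: total 122.
Compare {D-α}: total 125.
No size-1 selection does better; minimum is 113.

113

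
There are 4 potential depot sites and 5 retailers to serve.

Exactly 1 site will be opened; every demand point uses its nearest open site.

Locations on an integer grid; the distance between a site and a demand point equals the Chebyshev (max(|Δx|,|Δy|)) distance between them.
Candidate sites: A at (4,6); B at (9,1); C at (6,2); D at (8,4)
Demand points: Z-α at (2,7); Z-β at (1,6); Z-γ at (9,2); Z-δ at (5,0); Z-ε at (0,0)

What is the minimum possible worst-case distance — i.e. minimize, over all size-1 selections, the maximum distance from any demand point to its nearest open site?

Open {A}.
  Farthest demand point is Z-δ at distance 6 (to A); all others are ≤ 6.
With {C} the worst case is 6.
With {D} the worst case is 8.
No size-1 selection achieves below 6.

6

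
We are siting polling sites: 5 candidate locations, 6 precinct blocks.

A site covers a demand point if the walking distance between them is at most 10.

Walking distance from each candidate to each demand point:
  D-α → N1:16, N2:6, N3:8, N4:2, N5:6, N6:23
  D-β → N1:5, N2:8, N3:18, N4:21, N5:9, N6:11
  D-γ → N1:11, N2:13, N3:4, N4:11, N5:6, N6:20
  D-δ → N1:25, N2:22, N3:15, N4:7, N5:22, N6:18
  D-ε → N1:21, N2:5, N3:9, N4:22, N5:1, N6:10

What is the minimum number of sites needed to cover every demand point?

3

Coverage sets (demand points within 10 of each site):
  D-α: {N2, N3, N4, N5}
  D-β: {N1, N2, N5}
  D-γ: {N3, N5}
  D-δ: {N4}
  D-ε: {N2, N3, N5, N6}
No 2 sites suffice: every size-2 union leaves at least one demand point uncovered.
But {D-α, D-β, D-ε} covers everything, so the minimum is 3.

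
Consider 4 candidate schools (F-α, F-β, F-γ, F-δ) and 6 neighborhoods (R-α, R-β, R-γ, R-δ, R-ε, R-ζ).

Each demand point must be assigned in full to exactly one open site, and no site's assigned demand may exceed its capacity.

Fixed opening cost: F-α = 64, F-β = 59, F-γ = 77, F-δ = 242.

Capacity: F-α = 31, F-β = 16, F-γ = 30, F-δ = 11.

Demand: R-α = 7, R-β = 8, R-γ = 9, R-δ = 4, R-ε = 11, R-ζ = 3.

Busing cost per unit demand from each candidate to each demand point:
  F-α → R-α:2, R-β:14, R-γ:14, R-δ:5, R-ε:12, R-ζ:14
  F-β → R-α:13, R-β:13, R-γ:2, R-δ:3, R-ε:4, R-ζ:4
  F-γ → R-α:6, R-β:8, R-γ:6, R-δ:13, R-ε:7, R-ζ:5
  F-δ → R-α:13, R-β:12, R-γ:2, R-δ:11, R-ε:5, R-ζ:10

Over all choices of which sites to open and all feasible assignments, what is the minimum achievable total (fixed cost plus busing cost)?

361

Open {F-β, F-γ}; cheapest assignment that respects the capacities:
  F-β (cap 16, load 16): R-γ, R-δ, R-ζ — cost 9×2 + 4×3 + 3×4 = 42
  F-γ (cap 30, load 26): R-α, R-β, R-ε — cost 7×6 + 8×8 + 11×7 = 183
  Shipping 225, fixed 136 → total 361.
  Any other capacity-feasible assignment to {F-β, F-γ} ships for at least 225.
Compare {F-α, F-β, F-γ}: its best feasible assignment gives total 397.
Compare {F-α, F-γ}: its best feasible assignment gives total 412.
Every other set of open sites that can feasibly serve all demand totals ≥ 397 even under its best assignment. Minimum: 361.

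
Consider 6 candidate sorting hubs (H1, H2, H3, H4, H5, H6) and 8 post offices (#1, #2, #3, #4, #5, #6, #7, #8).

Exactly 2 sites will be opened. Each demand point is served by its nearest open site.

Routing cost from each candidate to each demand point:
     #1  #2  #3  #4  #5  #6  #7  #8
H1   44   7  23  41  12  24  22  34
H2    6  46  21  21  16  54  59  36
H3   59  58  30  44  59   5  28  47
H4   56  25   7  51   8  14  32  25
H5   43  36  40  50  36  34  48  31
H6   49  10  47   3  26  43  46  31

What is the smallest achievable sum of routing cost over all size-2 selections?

Open {H2, H4}.
  #1→H2 6, #2→H4 25, #3→H4 7, #4→H2 21, #5→H4 8, #6→H4 14, #7→H4 32, #8→H4 25  ⇒ total 138.
Compare {H1, H2}: total 147.
Compare {H4, H6}: total 148.
No size-2 selection does better; minimum is 138.

138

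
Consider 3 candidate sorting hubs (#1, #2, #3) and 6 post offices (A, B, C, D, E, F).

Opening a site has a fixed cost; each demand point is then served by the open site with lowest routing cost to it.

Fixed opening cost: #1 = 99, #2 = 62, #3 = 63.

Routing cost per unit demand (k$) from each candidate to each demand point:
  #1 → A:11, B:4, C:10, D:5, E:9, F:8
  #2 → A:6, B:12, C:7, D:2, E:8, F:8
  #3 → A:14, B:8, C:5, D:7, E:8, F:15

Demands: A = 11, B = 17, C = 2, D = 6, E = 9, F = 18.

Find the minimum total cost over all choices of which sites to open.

537

Open {#1, #2}: assign each demand point to its cheapest open site.
  A→#2 11×6=66, B→#1 17×4=68, C→#2 2×7=14, D→#2 6×2=12, E→#2 9×8=72, F→#1 18×8=144
  routing cost 376, fixed 161 → total 537.
Compare {#1}: routing cost 464 + fixed 99 = 563.
Compare {#2, #3}: routing cost 440 + fixed 125 = 565.
Compare {#2}: routing cost 512 + fixed 62 = 574.
All other subsets cost ≥ 563. Minimum total cost: 537.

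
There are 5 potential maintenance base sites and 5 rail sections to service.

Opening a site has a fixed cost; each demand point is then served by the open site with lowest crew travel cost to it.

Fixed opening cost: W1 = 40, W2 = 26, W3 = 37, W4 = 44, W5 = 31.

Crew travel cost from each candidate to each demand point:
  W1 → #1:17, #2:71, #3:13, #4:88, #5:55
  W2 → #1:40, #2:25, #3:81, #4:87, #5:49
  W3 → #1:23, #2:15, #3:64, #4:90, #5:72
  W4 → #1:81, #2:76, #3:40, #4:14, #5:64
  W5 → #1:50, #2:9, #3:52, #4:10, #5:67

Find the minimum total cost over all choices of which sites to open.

Open {W1, W5}: assign each demand point to its cheapest open site.
  #1→W1 17, #2→W5 9, #3→W1 13, #4→W5 10, #5→W1 55
  crew travel cost 104, fixed 71 → total 175.
Compare {W1, W2, W5}: crew travel cost 98 + fixed 97 = 195.
Compare {W1, W3, W5}: crew travel cost 104 + fixed 108 = 212.
Compare {W2, W5}: crew travel cost 160 + fixed 57 = 217.
All other subsets cost ≥ 195. Minimum total cost: 175.

175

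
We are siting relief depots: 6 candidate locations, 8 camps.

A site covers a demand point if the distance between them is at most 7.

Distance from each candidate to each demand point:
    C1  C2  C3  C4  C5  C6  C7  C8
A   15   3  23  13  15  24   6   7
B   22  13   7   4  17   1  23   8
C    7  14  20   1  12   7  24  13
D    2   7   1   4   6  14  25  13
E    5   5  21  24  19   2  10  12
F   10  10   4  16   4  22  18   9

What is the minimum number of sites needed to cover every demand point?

3

Coverage sets (demand points within 7 of each site):
  A: {C2, C7, C8}
  B: {C3, C4, C6}
  C: {C1, C4, C6}
  D: {C1, C2, C3, C4, C5}
  E: {C1, C2, C6}
  F: {C3, C5}
No 2 sites suffice: every size-2 union leaves at least one demand point uncovered.
But {A, B, D} covers everything, so the minimum is 3.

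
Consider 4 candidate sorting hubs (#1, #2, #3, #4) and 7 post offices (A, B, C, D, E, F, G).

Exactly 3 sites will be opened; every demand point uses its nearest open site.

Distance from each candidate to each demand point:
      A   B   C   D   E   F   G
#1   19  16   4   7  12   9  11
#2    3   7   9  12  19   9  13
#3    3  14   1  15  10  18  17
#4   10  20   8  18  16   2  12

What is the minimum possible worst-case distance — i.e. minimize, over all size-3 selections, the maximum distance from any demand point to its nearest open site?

11

Open {#1, #2, #3}.
  Farthest demand point is G at distance 11 (to #1); all others are ≤ 11.
With {#1, #2, #4} the worst case is 12.
With {#2, #3, #4} the worst case is 12.
No size-3 selection achieves below 11.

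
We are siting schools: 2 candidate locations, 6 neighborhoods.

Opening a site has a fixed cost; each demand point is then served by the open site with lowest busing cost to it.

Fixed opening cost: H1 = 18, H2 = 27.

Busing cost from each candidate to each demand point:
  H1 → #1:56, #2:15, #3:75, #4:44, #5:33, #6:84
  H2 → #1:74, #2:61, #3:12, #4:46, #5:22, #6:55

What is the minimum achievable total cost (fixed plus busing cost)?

Open {H1, H2}: assign each demand point to its cheapest open site.
  #1→H1 56, #2→H1 15, #3→H2 12, #4→H1 44, #5→H2 22, #6→H2 55
  busing cost 204, fixed 45 → total 249.
Compare {H2}: busing cost 270 + fixed 27 = 297.
Compare {H1}: busing cost 307 + fixed 18 = 325.

249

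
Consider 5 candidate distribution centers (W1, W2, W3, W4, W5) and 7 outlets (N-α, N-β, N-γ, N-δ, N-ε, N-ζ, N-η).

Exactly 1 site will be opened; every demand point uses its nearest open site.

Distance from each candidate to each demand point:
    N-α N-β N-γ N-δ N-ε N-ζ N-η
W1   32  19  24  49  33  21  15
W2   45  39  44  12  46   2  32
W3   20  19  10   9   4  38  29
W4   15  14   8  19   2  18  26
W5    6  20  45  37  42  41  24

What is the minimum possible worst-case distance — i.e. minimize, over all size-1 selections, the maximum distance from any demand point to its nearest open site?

26

Open {W4}.
  Farthest demand point is N-η at distance 26 (to W4); all others are ≤ 26.
With {W3} the worst case is 38.
With {W5} the worst case is 45.
No size-1 selection achieves below 26.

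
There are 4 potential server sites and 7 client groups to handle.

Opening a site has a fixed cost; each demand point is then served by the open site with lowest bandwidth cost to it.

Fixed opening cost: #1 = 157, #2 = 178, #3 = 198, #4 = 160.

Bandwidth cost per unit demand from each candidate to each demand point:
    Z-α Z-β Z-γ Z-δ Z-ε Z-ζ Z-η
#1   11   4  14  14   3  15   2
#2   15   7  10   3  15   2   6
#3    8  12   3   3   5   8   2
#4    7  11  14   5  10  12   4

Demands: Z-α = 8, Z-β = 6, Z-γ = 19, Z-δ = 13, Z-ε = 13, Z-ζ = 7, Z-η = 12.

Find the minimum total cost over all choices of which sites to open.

575

Open {#3}: assign each demand point to its cheapest open site.
  Z-α→#3 8×8=64, Z-β→#3 6×12=72, Z-γ→#3 19×3=57, Z-δ→#3 13×3=39, Z-ε→#3 13×5=65, Z-ζ→#3 7×8=56, Z-η→#3 12×2=24
  bandwidth cost 377, fixed 198 → total 575.
Compare {#1, #3}: bandwidth cost 303 + fixed 355 = 658.
Compare {#2, #3}: bandwidth cost 305 + fixed 376 = 681.
Compare {#3, #4}: bandwidth cost 363 + fixed 358 = 721.
All other subsets cost ≥ 658. Minimum total cost: 575.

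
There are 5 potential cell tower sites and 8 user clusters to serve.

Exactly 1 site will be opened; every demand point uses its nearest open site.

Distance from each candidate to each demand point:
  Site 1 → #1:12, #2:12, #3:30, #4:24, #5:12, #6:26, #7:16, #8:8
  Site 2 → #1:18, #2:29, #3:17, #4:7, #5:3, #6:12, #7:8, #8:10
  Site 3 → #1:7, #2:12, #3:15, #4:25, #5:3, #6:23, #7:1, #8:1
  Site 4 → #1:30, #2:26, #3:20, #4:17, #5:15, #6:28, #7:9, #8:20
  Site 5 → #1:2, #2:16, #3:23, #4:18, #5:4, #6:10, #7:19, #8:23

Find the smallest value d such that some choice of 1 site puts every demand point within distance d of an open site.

23

Open {Site 5}.
  Farthest demand point is #3 at distance 23 (to Site 5); all others are ≤ 23.
With {Site 3} the worst case is 25.
With {Site 2} the worst case is 29.
No size-1 selection achieves below 23.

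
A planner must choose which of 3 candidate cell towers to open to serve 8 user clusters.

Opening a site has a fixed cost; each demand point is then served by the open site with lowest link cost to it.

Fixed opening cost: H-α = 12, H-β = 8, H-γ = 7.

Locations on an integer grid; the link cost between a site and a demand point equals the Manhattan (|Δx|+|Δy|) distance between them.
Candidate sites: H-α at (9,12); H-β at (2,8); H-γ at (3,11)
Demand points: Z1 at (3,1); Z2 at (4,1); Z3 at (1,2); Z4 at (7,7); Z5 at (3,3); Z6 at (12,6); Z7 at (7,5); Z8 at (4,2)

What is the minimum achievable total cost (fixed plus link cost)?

72

Open {H-β}: assign each demand point to its cheapest open site.
  Z1→H-β 8, Z2→H-β 9, Z3→H-β 7, Z4→H-β 6, Z5→H-β 6, Z6→H-β 12, Z7→H-β 8, Z8→H-β 8
  link cost 64, fixed 8 → total 72.
Compare {H-β, H-γ}: link cost 64 + fixed 15 = 79.
Compare {H-α, H-β}: link cost 61 + fixed 20 = 81.
Compare {H-α, H-β, H-γ}: link cost 61 + fixed 27 = 88.
All other subsets cost ≥ 79. Minimum total cost: 72.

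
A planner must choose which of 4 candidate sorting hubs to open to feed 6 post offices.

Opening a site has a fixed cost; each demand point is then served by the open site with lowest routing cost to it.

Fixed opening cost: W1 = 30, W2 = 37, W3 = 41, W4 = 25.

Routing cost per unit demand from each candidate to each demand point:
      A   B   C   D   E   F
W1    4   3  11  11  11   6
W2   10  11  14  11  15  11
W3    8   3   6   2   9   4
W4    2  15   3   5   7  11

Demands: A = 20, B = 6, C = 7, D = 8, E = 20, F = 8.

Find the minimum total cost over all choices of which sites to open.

333

Open {W3, W4}: assign each demand point to its cheapest open site.
  A→W4 20×2=40, B→W3 6×3=18, C→W4 7×3=21, D→W3 8×2=16, E→W4 20×7=140, F→W3 8×4=32
  routing cost 267, fixed 66 → total 333.
Compare {W1, W4}: routing cost 307 + fixed 55 = 362.
Compare {W1, W3, W4}: routing cost 267 + fixed 96 = 363.
Compare {W2, W3, W4}: routing cost 267 + fixed 103 = 370.
All other subsets cost ≥ 362. Minimum total cost: 333.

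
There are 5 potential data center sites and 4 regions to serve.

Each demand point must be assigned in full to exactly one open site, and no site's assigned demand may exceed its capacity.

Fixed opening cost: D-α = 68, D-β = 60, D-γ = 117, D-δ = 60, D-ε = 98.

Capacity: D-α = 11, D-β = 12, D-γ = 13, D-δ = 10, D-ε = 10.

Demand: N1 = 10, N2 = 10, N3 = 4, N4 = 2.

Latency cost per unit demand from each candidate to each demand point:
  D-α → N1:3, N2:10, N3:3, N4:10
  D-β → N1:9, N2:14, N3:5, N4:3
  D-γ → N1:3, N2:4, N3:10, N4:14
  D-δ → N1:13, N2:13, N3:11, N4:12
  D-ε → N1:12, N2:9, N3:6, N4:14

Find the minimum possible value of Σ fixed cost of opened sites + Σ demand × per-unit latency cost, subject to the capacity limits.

Open {D-α, D-β, D-γ}; cheapest assignment that respects the capacities:
  D-α (cap 11, load 10): N1 — cost 10×3 = 30
  D-β (cap 12, load 6): N3, N4 — cost 4×5 + 2×3 = 26
  D-γ (cap 13, load 10): N2 — cost 10×4 = 40
  Shipping 96, fixed 245 → total 341.
  Any other capacity-feasible assignment to {D-α, D-β, D-γ} ships for at least 96.
Compare {D-α, D-β, D-ε}: its best feasible assignment gives total 372.
Compare {D-α, D-β, D-δ}: its best feasible assignment gives total 374.
Every other set of open sites that can feasibly serve all demand totals ≥ 372 even under its best assignment. Minimum: 341.

341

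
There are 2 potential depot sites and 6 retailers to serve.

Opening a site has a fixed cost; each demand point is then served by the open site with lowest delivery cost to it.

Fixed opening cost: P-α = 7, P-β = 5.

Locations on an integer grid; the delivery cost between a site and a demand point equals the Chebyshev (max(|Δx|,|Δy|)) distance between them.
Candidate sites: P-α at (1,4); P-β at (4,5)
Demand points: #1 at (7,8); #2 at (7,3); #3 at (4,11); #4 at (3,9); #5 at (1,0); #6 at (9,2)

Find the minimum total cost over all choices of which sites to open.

Open {P-β}: assign each demand point to its cheapest open site.
  #1→P-β 3, #2→P-β 3, #3→P-β 6, #4→P-β 4, #5→P-β 5, #6→P-β 5
  delivery cost 26, fixed 5 → total 31.
Compare {P-α, P-β}: delivery cost 25 + fixed 12 = 37.
Compare {P-α}: delivery cost 36 + fixed 7 = 43.

31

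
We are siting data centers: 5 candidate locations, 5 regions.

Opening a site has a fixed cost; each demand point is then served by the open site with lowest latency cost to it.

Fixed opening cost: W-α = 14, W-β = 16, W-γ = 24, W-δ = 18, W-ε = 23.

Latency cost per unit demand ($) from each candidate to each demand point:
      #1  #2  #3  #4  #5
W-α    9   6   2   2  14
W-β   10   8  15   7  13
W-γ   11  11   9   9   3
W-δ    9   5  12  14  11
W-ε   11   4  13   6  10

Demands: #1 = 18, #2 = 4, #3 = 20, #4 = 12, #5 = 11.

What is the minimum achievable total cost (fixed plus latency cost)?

Open {W-α, W-γ}: assign each demand point to its cheapest open site.
  #1→W-α 18×9=162, #2→W-α 4×6=24, #3→W-α 20×2=40, #4→W-α 12×2=24, #5→W-γ 11×3=33
  latency cost 283, fixed 38 → total 321.
Compare {W-α, W-γ, W-δ}: latency cost 279 + fixed 56 = 335.
Compare {W-α, W-γ, W-ε}: latency cost 275 + fixed 61 = 336.
Compare {W-α, W-β, W-γ}: latency cost 283 + fixed 54 = 337.
All other subsets cost ≥ 335. Minimum total cost: 321.

321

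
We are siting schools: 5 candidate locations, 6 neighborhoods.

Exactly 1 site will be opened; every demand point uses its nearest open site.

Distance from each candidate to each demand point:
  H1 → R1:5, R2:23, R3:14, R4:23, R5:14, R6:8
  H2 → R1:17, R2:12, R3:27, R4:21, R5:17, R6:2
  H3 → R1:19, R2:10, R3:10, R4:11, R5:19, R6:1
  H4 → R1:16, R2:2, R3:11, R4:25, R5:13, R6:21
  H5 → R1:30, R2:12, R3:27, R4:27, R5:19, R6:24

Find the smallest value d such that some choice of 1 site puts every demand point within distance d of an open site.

Open {H3}.
  Farthest demand point is R1 at distance 19 (to H3); all others are ≤ 19.
With {H1} the worst case is 23.
With {H4} the worst case is 25.
No size-1 selection achieves below 19.

19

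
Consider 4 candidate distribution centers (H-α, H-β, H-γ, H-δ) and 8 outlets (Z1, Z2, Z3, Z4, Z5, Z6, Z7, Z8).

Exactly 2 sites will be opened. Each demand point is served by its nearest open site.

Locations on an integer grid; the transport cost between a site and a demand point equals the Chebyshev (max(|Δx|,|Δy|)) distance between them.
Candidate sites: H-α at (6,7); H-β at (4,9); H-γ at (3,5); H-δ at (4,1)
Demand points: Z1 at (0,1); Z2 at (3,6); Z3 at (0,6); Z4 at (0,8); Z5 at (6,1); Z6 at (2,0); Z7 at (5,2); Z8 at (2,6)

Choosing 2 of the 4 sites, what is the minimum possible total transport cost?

Open {H-γ, H-δ}.
  Z1→H-γ 4, Z2→H-γ 1, Z3→H-γ 3, Z4→H-γ 3, Z5→H-δ 2, Z6→H-δ 2, Z7→H-δ 1, Z8→H-γ 1  ⇒ total 17.
Compare {H-β, H-δ}: total 23.
Compare {H-α, H-γ}: total 24.
No size-2 selection does better; minimum is 17.

17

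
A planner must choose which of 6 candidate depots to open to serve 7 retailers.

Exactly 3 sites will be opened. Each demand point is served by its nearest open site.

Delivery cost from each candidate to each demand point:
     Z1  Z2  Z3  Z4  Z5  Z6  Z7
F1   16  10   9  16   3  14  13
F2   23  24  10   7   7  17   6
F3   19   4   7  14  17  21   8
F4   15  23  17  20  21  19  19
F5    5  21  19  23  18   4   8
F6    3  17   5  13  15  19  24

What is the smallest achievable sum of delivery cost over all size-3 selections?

40

Open {F2, F3, F5}.
  Z1→F5 5, Z2→F3 4, Z3→F3 7, Z4→F2 7, Z5→F2 7, Z6→F5 4, Z7→F2 6  ⇒ total 40.
Compare {F1, F2, F5}: total 44.
Compare {F1, F3, F5}: total 45.
No size-3 selection does better; minimum is 40.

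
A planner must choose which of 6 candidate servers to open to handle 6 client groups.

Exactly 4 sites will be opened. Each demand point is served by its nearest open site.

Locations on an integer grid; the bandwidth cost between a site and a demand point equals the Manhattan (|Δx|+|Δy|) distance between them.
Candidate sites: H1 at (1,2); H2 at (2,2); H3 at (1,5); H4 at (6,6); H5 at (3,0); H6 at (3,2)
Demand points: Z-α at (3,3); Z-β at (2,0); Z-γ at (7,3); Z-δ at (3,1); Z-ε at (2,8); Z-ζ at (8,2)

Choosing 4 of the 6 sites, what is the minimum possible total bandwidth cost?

Open {H3, H4, H5, H6}.
  Z-α→H6 1, Z-β→H5 1, Z-γ→H4 4, Z-δ→H5 1, Z-ε→H3 4, Z-ζ→H6 5  ⇒ total 16.
Compare {H1, H3, H5, H6}: total 17.
Compare {H2, H3, H4, H6}: total 17.
No size-4 selection does better; minimum is 16.

16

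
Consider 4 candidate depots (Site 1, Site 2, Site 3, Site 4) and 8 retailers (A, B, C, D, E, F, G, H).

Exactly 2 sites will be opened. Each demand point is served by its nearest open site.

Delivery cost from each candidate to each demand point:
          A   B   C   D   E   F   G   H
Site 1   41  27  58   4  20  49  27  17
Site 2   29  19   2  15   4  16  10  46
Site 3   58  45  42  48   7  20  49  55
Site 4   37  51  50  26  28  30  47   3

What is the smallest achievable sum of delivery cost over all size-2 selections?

Open {Site 2, Site 4}.
  A→Site 2 29, B→Site 2 19, C→Site 2 2, D→Site 2 15, E→Site 2 4, F→Site 2 16, G→Site 2 10, H→Site 4 3  ⇒ total 98.
Compare {Site 1, Site 2}: total 101.
Compare {Site 2, Site 3}: total 141.
No size-2 selection does better; minimum is 98.

98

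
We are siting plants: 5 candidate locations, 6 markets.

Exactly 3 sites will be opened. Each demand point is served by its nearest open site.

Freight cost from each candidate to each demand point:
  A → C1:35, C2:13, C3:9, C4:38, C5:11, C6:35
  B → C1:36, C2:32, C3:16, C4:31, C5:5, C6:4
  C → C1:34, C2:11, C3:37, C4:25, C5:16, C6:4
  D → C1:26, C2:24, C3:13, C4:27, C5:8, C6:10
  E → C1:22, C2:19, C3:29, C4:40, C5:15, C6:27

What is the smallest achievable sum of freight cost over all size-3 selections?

Open {A, C, E}.
  C1→E 22, C2→C 11, C3→A 9, C4→C 25, C5→A 11, C6→C 4  ⇒ total 82.
Compare {A, C, D}: total 83.
Compare {B, C, E}: total 83.
No size-3 selection does better; minimum is 82.

82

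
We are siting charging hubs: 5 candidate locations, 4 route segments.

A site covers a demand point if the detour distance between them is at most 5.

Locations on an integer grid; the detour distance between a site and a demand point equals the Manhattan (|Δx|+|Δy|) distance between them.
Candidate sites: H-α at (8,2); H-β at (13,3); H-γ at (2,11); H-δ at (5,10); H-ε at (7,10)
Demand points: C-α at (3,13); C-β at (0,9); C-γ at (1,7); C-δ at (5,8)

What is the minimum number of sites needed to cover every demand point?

Coverage sets (demand points within 5 of each site):
  H-α: {}
  H-β: {}
  H-γ: {C-α, C-β, C-γ}
  H-δ: {C-α, C-δ}
  H-ε: {C-δ}
No single site covers all 4 demand points.
But {H-γ, H-δ} covers everything, so the minimum is 2.

2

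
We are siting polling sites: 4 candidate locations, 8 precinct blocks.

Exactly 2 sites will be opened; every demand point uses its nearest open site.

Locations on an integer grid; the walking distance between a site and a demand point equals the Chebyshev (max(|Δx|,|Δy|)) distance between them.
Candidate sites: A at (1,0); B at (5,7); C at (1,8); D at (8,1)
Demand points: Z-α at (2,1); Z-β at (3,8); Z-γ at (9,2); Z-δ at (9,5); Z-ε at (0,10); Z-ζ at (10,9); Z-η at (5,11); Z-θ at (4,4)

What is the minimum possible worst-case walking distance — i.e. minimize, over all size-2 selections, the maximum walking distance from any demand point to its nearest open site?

5

Open {A, B}.
  Farthest demand point is Z-γ at walking distance 5 (to B); all others are ≤ 5.
With {B, C} the worst case is 6.
With {B, D} the worst case is 6.
No size-2 selection achieves below 5.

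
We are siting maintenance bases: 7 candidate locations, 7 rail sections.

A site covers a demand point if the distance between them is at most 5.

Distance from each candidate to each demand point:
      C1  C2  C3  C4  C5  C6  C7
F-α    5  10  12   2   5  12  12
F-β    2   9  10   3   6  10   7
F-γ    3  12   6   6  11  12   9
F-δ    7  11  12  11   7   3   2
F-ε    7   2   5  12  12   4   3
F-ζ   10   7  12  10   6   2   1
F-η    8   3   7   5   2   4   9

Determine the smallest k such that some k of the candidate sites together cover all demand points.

Coverage sets (demand points within 5 of each site):
  F-α: {C1, C4, C5}
  F-β: {C1, C4}
  F-γ: {C1}
  F-δ: {C6, C7}
  F-ε: {C2, C3, C6, C7}
  F-ζ: {C6, C7}
  F-η: {C2, C4, C5, C6}
No single site covers all 7 demand points.
But {F-α, F-ε} covers everything, so the minimum is 2.

2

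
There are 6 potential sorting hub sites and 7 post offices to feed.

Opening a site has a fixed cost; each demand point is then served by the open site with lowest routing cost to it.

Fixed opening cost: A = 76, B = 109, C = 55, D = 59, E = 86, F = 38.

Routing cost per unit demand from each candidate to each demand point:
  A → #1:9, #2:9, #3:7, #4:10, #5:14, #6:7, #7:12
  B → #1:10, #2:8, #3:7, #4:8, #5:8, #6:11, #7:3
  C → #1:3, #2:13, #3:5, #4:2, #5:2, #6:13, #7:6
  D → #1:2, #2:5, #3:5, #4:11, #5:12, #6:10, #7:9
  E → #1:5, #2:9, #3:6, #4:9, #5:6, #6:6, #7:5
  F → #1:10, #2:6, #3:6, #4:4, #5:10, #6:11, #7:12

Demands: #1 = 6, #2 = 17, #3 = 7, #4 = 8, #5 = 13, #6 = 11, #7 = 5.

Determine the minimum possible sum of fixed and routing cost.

Open {C, D}: assign each demand point to its cheapest open site.
  #1→D 6×2=12, #2→D 17×5=85, #3→C 7×5=35, #4→C 8×2=16, #5→C 13×2=26, #6→D 11×10=110, #7→C 5×6=30
  routing cost 314, fixed 114 → total 428.
Compare {C, F}: routing cost 348 + fixed 93 = 441.
Compare {C, D, E}: routing cost 265 + fixed 200 = 465.
Compare {C, D, F}: routing cost 314 + fixed 152 = 466.
All other subsets cost ≥ 441. Minimum total cost: 428.

428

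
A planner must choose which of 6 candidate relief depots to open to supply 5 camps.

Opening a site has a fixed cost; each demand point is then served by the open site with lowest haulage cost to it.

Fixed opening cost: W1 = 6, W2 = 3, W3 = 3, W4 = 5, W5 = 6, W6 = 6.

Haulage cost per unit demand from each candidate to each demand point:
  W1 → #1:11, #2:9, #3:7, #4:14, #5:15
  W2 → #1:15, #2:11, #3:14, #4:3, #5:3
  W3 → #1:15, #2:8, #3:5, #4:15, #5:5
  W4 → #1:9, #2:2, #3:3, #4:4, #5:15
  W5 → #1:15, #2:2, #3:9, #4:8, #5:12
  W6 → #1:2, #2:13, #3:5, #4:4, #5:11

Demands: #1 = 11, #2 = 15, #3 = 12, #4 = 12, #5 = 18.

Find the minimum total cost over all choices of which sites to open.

Open {W2, W4, W6}: assign each demand point to its cheapest open site.
  #1→W6 11×2=22, #2→W4 15×2=30, #3→W4 12×3=36, #4→W2 12×3=36, #5→W2 18×3=54
  haulage cost 178, fixed 14 → total 192.
Compare {W2, W3, W4, W6}: haulage cost 178 + fixed 17 = 195.
Compare {W1, W2, W4, W6}: haulage cost 178 + fixed 20 = 198.
Compare {W2, W4, W5, W6}: haulage cost 178 + fixed 20 = 198.
All other subsets cost ≥ 195. Minimum total cost: 192.

192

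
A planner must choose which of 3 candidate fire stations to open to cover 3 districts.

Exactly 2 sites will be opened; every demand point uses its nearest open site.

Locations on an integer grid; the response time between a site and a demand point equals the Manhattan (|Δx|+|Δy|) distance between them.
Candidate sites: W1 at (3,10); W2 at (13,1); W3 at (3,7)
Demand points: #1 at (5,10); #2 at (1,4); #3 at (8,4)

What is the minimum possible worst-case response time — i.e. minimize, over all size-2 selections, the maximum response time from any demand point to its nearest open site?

8

Open {W1, W2}.
  Farthest demand point is #2 at response time 8 (to W1); all others are ≤ 8.
With {W1, W3} the worst case is 8.
With {W2, W3} the worst case is 8.
No size-2 selection achieves below 8.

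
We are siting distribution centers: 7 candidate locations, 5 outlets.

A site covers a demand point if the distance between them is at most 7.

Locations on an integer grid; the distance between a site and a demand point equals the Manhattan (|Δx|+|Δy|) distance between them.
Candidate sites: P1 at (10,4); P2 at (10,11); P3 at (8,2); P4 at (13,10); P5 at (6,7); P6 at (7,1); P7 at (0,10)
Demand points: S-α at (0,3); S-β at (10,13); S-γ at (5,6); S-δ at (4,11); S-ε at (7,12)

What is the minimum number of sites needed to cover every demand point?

Coverage sets (demand points within 7 of each site):
  P1: {S-γ}
  P2: {S-β, S-δ, S-ε}
  P3: {S-γ}
  P4: {S-β}
  P5: {S-γ, S-δ, S-ε}
  P6: {S-γ}
  P7: {S-α, S-δ}
No 2 sites suffice: every size-2 union leaves at least one demand point uncovered.
But {P1, P2, P7} covers everything, so the minimum is 3.

3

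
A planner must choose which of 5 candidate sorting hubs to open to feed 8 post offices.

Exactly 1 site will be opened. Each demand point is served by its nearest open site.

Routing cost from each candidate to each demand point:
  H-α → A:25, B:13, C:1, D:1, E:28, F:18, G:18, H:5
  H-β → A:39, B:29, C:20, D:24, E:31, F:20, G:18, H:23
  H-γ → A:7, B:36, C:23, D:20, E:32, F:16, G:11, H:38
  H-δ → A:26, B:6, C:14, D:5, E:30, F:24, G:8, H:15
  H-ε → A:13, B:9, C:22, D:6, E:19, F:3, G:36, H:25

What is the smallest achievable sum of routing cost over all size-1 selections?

109

Open {H-α}.
  A→H-α 25, B→H-α 13, C→H-α 1, D→H-α 1, E→H-α 28, F→H-α 18, G→H-α 18, H→H-α 5  ⇒ total 109.
Compare {H-δ}: total 128.
Compare {H-ε}: total 133.
No size-1 selection does better; minimum is 109.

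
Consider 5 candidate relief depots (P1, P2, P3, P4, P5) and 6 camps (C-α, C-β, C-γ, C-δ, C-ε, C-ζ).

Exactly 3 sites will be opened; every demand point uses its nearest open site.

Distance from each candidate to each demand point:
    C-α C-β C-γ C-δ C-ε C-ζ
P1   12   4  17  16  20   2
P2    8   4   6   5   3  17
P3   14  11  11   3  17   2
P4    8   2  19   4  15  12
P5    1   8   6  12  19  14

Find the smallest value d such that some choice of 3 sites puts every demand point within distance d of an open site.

Open {P1, P2, P5}.
  Farthest demand point is C-γ at distance 6 (to P2); all others are ≤ 6.
With {P2, P3, P5} the worst case is 6.
With {P1, P2, P3} the worst case is 8.
No size-3 selection achieves below 6.

6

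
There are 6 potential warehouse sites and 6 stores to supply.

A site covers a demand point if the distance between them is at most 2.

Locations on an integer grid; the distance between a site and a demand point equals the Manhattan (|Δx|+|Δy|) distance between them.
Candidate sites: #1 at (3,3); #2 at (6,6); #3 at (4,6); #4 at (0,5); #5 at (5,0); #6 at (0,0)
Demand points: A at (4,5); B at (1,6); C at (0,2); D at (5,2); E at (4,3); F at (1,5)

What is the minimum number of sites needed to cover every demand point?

Coverage sets (demand points within 2 of each site):
  #1: {E}
  #2: {}
  #3: {A}
  #4: {B, F}
  #5: {D}
  #6: {C}
No 4 sites suffice: every size-4 union leaves at least one demand point uncovered.
But {#1, #3, #4, #5, #6} covers everything, so the minimum is 5.

5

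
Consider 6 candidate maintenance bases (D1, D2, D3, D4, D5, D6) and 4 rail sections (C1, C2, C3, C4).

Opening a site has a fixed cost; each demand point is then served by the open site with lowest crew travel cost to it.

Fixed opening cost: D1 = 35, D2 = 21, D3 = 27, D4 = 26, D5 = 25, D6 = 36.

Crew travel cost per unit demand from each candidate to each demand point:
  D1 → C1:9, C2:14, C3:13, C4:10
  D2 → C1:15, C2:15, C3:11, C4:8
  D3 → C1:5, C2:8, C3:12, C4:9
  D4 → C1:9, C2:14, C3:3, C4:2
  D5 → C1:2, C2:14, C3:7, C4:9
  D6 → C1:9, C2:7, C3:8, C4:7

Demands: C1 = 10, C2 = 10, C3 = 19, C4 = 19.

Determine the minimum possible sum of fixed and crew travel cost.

Open {D4, D5, D6}: assign each demand point to its cheapest open site.
  C1→D5 10×2=20, C2→D6 10×7=70, C3→D4 19×3=57, C4→D4 19×2=38
  crew travel cost 185, fixed 87 → total 272.
Compare {D3, D4, D5}: crew travel cost 195 + fixed 78 = 273.
Compare {D3, D4}: crew travel cost 225 + fixed 53 = 278.
Compare {D2, D4, D5, D6}: crew travel cost 185 + fixed 108 = 293.
All other subsets cost ≥ 273. Minimum total cost: 272.

272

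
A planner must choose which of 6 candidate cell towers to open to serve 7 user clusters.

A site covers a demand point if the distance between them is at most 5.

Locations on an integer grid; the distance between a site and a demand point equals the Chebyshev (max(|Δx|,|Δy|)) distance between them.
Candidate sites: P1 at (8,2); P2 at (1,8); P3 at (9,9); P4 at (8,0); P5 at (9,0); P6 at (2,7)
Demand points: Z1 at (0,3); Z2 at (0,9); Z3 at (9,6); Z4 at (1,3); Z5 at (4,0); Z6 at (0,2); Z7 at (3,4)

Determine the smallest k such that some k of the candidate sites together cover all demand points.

2

Coverage sets (demand points within 5 of each site):
  P1: {Z3, Z5, Z7}
  P2: {Z1, Z2, Z4, Z7}
  P3: {Z3}
  P4: {Z5, Z7}
  P5: {Z5}
  P6: {Z1, Z2, Z4, Z6, Z7}
No single site covers all 7 demand points.
But {P1, P6} covers everything, so the minimum is 2.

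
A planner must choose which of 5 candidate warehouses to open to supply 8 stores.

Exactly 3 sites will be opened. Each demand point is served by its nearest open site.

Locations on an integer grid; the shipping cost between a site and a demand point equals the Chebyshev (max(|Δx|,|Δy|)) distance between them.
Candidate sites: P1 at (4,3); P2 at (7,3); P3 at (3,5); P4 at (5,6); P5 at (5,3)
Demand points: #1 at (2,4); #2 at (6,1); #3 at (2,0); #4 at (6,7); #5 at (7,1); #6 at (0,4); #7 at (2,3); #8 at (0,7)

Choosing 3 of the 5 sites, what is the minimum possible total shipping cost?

Open {P3, P4, P5}.
  #1→P3 1, #2→P5 2, #3→P5 3, #4→P4 1, #5→P5 2, #6→P3 3, #7→P3 2, #8→P3 3  ⇒ total 17.
Compare {P1, P3, P4}: total 18.
Compare {P1, P2, P3}: total 19.
No size-3 selection does better; minimum is 17.

17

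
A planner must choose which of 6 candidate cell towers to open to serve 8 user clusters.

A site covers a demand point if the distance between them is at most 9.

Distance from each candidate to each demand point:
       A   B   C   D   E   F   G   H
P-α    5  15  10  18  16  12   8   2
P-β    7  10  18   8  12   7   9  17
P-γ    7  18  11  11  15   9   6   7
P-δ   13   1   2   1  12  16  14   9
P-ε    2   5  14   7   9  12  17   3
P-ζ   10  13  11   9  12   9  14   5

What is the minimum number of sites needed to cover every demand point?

3

Coverage sets (demand points within 9 of each site):
  P-α: {A, G, H}
  P-β: {A, D, F, G}
  P-γ: {A, F, G, H}
  P-δ: {B, C, D, H}
  P-ε: {A, B, D, E, H}
  P-ζ: {D, F, H}
No 2 sites suffice: every size-2 union leaves at least one demand point uncovered.
But {P-β, P-δ, P-ε} covers everything, so the minimum is 3.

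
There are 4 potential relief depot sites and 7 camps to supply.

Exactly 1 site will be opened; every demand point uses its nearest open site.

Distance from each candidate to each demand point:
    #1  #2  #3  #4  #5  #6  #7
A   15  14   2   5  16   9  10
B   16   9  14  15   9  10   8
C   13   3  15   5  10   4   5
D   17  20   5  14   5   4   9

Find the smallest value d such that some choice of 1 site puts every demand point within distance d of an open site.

Open {C}.
  Farthest demand point is #3 at distance 15 (to C); all others are ≤ 15.
With {A} the worst case is 16.
With {B} the worst case is 16.
No size-1 selection achieves below 15.

15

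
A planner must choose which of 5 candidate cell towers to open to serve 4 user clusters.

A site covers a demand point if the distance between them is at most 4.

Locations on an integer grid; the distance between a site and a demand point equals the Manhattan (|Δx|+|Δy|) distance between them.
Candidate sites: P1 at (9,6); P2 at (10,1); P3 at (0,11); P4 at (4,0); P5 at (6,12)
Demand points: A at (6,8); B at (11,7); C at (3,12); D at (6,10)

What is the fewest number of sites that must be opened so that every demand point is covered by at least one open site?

Coverage sets (demand points within 4 of each site):
  P1: {B}
  P2: {}
  P3: {C}
  P4: {}
  P5: {A, C, D}
No single site covers all 4 demand points.
But {P1, P5} covers everything, so the minimum is 2.

2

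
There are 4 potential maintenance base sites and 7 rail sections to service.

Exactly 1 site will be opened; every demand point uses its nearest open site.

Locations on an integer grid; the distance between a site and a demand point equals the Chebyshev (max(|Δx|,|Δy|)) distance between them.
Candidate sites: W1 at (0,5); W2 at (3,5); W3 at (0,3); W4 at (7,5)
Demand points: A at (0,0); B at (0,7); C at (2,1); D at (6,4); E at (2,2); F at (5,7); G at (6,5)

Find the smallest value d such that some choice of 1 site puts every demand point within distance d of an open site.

Open {W2}.
  Farthest demand point is A at distance 5 (to W2); all others are ≤ 5.
With {W1} the worst case is 6.
With {W3} the worst case is 6.
No size-1 selection achieves below 5.

5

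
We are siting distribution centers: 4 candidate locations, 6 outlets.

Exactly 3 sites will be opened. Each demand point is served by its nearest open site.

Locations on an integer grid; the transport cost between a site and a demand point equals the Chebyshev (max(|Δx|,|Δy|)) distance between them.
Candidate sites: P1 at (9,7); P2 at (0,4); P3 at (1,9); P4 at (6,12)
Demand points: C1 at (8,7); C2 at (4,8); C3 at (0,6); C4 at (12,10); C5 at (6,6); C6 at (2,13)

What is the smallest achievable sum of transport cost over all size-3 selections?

16

Open {P1, P2, P3}.
  C1→P1 1, C2→P3 3, C3→P2 2, C4→P1 3, C5→P1 3, C6→P3 4  ⇒ total 16.
Compare {P1, P2, P4}: total 17.
Compare {P1, P3, P4}: total 17.
No size-3 selection does better; minimum is 16.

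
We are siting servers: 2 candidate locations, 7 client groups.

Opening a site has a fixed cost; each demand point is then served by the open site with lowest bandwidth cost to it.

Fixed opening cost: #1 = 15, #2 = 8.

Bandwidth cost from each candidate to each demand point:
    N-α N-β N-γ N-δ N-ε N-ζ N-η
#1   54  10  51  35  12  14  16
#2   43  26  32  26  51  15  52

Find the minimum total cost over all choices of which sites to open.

176

Open {#1, #2}: assign each demand point to its cheapest open site.
  N-α→#2 43, N-β→#1 10, N-γ→#2 32, N-δ→#2 26, N-ε→#1 12, N-ζ→#1 14, N-η→#1 16
  bandwidth cost 153, fixed 23 → total 176.
Compare {#1}: bandwidth cost 192 + fixed 15 = 207.
Compare {#2}: bandwidth cost 245 + fixed 8 = 253.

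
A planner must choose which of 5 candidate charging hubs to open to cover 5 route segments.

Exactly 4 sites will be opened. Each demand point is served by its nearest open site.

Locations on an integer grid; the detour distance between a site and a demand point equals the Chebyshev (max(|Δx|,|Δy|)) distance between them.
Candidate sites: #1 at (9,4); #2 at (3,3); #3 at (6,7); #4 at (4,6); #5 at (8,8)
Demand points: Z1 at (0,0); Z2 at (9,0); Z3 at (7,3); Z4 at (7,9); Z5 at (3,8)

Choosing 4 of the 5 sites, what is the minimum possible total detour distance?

12

Open {#1, #2, #4, #5}.
  Z1→#2 3, Z2→#1 4, Z3→#1 2, Z4→#5 1, Z5→#4 2  ⇒ total 12.
Compare {#1, #2, #3, #4}: total 13.
Compare {#1, #2, #3, #5}: total 13.
No size-4 selection does better; minimum is 12.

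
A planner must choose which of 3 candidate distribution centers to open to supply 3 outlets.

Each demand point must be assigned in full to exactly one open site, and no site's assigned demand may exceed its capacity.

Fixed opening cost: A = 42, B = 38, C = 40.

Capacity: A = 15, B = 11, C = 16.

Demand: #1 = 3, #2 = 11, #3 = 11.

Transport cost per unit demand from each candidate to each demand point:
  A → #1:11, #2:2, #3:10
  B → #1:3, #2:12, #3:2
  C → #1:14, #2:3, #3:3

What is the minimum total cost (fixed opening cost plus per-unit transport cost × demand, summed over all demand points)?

Open {A, B}; cheapest assignment that respects the capacities:
  A (cap 15, load 14): #1, #2 — cost 3×11 + 11×2 = 55
  B (cap 11, load 11): #3 — cost 11×2 = 22
  Shipping 77, fixed 80 → total 157.
  Any other capacity-feasible assignment to {A, B} ships for at least 77.
Compare {A, C}: its best feasible assignment gives total 170.
Compare {B, C}: its best feasible assignment gives total 175.
Every other set of open sites that can feasibly serve all demand totals ≥ 170 even under its best assignment. Minimum: 157.

157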